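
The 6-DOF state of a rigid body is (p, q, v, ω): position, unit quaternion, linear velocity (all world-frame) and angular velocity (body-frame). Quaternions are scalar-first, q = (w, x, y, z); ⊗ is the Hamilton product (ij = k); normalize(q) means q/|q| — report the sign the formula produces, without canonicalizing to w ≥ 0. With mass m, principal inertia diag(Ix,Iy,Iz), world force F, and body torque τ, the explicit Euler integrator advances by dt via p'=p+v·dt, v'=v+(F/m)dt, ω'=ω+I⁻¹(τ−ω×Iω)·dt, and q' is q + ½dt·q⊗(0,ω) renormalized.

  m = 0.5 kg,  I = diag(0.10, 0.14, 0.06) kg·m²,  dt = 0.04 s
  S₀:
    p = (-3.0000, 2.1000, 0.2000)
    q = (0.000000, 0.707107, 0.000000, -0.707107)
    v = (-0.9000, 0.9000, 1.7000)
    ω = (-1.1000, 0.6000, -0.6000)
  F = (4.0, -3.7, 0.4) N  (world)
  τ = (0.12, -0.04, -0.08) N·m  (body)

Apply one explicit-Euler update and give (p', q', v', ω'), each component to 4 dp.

α = I⁻¹(τ − ω×Iω) = (0.9120, -0.4743, -0.8933)
ω' = ω + α·dt = (-1.0635, 0.5810, -0.6357)
q⊗(0,ω) = (0.3535535, 0.4242642, 1.2020819, 0.4242642)
q' = normalize(q + ½dt·q⊗(0,ω)) = (0.0071, 0.7153, 0.0240, -0.6984)
a = (8.0000, -7.4000, 0.8000)
p' = p + v·dt = (-3.0360, 2.1360, 0.2680)
new velocity v' = (-0.5800, 0.6040, 1.7320)

p' = (-3.0360, 2.1360, 0.2680)
q' = (0.0071, 0.7153, 0.0240, -0.6984)
v' = (-0.5800, 0.6040, 1.7320)
ω' = (-1.0635, 0.5810, -0.6357)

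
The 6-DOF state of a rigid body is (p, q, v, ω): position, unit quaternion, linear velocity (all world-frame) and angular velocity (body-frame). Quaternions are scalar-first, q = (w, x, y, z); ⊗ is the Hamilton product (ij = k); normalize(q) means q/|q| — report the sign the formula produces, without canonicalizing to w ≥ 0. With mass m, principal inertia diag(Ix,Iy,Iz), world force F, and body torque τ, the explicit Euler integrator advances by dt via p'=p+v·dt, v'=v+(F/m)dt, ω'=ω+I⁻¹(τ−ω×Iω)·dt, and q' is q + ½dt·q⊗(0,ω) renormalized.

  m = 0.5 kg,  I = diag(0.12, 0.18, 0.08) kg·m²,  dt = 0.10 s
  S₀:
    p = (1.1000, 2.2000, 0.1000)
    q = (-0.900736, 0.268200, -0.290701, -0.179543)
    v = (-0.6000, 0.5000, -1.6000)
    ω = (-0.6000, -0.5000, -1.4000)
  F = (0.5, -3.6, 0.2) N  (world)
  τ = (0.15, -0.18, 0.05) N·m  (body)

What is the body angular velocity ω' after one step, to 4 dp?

ω×(Iω) gyroscopic = (-0.0700, 0.0336, 0.0180)
angular accel α = (1.8333, -1.1867, 0.4000)
new body rate ω' = (-0.4167, -0.6187, -1.3600)

ω' = (-0.4167, -0.6187, -1.3600)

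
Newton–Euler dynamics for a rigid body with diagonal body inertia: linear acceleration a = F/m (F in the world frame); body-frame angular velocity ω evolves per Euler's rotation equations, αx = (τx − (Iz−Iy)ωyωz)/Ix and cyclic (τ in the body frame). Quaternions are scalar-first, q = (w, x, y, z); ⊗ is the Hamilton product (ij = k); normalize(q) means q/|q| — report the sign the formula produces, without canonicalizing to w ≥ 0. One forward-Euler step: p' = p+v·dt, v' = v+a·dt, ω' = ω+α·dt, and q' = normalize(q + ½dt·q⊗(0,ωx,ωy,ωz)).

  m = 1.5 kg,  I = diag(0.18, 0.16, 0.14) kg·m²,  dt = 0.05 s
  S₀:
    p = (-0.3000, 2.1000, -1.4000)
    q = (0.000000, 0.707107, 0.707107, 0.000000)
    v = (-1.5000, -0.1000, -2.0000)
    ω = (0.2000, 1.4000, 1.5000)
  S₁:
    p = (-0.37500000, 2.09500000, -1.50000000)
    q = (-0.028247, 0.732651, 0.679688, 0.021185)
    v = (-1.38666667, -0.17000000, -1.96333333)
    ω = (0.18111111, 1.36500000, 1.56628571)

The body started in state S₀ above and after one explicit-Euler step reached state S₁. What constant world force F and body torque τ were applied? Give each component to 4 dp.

ω₁ − ω₀ = (-0.01888889, -0.03500000, 0.06628571)
I·α + gyro = (-0.1100, -0.1000, 0.1800)
Δv = v₁−v₀ = (0.11333333, -0.07000000, 0.03666667)
applied force F = (3.4000, -2.1000, 1.1000)

F = (3.4000, -2.1000, 1.1000)
τ = (-0.1100, -0.1000, 0.1800)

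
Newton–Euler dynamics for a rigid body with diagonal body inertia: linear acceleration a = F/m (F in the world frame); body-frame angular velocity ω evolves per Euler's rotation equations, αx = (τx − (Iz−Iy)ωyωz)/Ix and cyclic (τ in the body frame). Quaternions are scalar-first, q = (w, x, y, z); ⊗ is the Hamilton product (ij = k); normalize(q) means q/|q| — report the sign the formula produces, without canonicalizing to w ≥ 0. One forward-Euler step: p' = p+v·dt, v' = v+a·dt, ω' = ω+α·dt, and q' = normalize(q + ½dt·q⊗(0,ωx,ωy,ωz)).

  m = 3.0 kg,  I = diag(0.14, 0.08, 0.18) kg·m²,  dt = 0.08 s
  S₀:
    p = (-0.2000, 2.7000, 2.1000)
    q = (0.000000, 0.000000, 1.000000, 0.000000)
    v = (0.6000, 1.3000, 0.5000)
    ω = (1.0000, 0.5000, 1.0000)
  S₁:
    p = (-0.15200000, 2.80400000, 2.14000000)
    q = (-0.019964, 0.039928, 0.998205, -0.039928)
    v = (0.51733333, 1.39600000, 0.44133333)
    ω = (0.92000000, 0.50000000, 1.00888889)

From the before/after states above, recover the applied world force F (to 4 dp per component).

v₁ − v₀ = (-0.08266667, 0.09600000, -0.05866667)
applied force F = (-3.1000, 3.6000, -2.2000)

F = (-3.1000, 3.6000, -2.2000)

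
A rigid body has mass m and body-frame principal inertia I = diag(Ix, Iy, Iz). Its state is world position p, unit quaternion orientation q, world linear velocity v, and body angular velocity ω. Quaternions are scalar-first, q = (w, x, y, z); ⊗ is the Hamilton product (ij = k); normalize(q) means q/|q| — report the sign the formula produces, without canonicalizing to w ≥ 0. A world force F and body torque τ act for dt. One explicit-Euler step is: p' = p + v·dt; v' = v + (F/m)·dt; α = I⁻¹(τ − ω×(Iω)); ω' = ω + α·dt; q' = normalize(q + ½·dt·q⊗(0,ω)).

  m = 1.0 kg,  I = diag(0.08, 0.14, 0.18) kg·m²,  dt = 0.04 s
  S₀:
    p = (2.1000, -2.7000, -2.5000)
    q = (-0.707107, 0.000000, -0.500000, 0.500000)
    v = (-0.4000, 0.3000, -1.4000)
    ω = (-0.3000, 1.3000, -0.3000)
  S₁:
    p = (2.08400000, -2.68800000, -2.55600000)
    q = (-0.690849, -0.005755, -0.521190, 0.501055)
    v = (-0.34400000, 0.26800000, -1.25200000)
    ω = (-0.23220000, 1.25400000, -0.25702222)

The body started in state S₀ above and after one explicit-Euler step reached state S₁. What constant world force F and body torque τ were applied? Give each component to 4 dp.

F = (1.4000, -0.8000, 3.7000)
τ = (0.1200, -0.1700, 0.1700)

v₁ − v₀ = (0.05600000, -0.03200000, 0.14800000)
applied force F = (1.4000, -0.8000, 3.7000)
rate change Δω = (0.06780000, -0.04600000, 0.04297778)
τ = I·(Δω/dt) + ω₀×(Iω₀) = (0.1200, -0.1700, 0.1700)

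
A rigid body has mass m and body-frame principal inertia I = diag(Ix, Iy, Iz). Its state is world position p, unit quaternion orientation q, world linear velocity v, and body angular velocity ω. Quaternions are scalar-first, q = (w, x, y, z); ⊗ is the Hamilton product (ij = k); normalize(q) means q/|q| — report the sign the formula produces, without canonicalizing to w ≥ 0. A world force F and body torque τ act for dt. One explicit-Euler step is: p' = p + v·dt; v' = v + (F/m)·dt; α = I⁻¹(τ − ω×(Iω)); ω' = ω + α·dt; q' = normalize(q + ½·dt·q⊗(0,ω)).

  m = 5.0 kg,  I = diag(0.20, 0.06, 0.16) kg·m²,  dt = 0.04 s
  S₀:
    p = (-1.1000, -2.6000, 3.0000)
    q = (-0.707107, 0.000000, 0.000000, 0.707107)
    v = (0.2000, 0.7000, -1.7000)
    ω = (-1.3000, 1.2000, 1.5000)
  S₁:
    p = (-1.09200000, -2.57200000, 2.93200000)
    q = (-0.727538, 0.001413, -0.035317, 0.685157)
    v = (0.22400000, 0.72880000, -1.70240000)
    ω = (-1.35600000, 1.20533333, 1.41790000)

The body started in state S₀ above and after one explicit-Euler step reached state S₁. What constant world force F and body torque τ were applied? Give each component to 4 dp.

F = (3.0000, 3.6000, -0.3000)
τ = (-0.1000, -0.0700, -0.1100)

Δω = ω₁−ω₀ = (-0.05600000, 0.00533333, -0.08210000)
gyro term ω₀×Iω₀ = (0.1800, -0.0780, 0.2184)
I·α + gyro = (-0.1000, -0.0700, -0.1100)
Δv = v₁−v₀ = (0.02400000, 0.02880000, -0.00240000)
applied force F = (3.0000, 3.6000, -0.3000)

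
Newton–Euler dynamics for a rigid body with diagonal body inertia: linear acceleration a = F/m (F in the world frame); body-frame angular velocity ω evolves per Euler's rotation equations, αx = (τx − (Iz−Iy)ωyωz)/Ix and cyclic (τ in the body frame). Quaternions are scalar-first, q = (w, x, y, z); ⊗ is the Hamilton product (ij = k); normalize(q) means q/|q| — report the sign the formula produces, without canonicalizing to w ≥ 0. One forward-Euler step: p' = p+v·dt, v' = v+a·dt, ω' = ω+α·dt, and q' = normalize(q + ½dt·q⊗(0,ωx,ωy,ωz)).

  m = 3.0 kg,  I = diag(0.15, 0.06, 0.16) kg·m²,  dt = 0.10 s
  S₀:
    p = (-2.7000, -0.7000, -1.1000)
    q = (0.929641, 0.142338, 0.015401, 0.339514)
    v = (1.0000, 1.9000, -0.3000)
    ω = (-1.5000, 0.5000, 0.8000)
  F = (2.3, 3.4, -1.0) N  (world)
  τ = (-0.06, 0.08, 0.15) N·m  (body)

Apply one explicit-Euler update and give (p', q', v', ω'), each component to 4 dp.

ω×(Iω) gyroscopic = (0.0400, 0.0120, 0.0675)
(τ − ω×Iω)/I = (-0.6667, 1.1333, 0.5156)
new body rate ω' = (-1.5667, 0.6133, 0.8516)
2q̇ = q⊗(0,ω) = (-0.0658047, -1.5518977, -0.1583209, 0.8379833)
q' = normalize(q + ½dt·q⊗(0,ω)) = (0.9227, 0.0645, 0.0075, 0.3799)
p + v·dt = (-2.6000, -0.5100, -1.1300)
new velocity v' = (1.0767, 2.0133, -0.3333)

p' = (-2.6000, -0.5100, -1.1300)
q' = (0.9227, 0.0645, 0.0075, 0.3799)
v' = (1.0767, 2.0133, -0.3333)
ω' = (-1.5667, 0.6133, 0.8516)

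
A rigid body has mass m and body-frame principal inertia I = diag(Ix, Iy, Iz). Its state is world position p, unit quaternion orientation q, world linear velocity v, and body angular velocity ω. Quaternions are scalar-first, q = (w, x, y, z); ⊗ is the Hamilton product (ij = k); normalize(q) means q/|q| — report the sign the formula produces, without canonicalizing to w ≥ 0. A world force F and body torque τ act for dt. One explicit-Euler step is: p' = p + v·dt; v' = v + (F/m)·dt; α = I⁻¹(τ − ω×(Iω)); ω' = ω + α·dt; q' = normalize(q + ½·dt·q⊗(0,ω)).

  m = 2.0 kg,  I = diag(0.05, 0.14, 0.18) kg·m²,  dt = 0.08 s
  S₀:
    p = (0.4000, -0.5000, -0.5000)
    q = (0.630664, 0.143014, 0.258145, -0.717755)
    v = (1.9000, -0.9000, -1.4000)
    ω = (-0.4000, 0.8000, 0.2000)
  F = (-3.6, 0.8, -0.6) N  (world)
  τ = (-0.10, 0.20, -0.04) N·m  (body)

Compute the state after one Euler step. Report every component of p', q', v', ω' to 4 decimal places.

p' = (0.5520, -0.5720, -0.6120)
q' = (0.6300, 0.1579, 0.2885, -0.7035)
v' = (1.7560, -0.8680, -1.4240)
ω' = (-0.5702, 0.9083, 0.1950)

ω×(Iω) gyroscopic = (0.0064, 0.0104, -0.0288)
angular accel α = (-2.1280, 1.3543, -0.0622)
new body rate ω' = (-0.5702, 0.9083, 0.1950)
Hamilton product q⊗(0,ω) = (-0.0057594, 0.3735674, 0.7630304, 0.3438020)
updated quaternion q' = (0.6300, 0.1579, 0.2885, -0.7035)
linear accel F/m = (-1.8000, 0.4000, -0.3000)
p + v·dt = (0.5520, -0.5720, -0.6120)
new velocity v' = (1.7560, -0.8680, -1.4240)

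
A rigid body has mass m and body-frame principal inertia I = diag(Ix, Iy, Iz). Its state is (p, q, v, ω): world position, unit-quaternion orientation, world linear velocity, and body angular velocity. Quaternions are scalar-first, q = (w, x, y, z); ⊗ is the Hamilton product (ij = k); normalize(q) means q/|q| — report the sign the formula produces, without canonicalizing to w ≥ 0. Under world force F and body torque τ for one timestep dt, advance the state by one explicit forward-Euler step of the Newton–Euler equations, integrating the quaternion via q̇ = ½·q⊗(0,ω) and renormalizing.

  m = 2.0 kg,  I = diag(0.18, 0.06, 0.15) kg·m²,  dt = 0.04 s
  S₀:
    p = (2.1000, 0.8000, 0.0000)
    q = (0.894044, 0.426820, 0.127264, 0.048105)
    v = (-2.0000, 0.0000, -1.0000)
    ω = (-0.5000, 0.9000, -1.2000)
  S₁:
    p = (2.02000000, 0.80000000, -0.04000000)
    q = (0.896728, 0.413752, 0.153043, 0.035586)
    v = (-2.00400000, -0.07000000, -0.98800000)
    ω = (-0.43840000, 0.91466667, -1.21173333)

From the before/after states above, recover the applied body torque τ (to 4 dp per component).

Δω = ω₁−ω₀ = (0.06160000, 0.01466667, -0.01173333)
applied torque τ = (0.1800, 0.0400, 0.0100)

τ = (0.1800, 0.0400, 0.0100)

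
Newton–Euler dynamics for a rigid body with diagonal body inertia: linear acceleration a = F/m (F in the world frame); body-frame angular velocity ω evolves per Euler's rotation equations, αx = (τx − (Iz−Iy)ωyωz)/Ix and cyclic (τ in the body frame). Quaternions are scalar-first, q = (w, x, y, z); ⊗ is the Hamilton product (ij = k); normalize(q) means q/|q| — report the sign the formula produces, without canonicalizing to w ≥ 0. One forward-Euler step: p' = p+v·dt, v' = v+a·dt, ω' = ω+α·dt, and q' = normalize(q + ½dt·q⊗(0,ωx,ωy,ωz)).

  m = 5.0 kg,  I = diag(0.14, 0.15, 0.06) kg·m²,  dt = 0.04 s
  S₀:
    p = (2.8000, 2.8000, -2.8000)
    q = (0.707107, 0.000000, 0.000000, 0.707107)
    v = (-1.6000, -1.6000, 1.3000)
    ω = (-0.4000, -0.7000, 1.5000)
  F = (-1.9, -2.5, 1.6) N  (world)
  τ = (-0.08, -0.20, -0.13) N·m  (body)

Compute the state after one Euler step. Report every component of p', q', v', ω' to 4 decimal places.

α = I⁻¹(τ − ω×Iω) = (-1.2464, -1.0133, -2.2133)
ω' = ω + α·dt = (-0.4499, -0.7405, 1.4115)
2q̇ = q⊗(0,ω) = (-1.0606605, 0.2121321, -0.7778177, 1.0606605)
updated quaternion q' = (0.6855, 0.0042, -0.0155, 0.7279)
linear accel F/m = (-0.3800, -0.5000, 0.3200)
p + v·dt = (2.7360, 2.7360, -2.7480)
v + (F/m)dt = (-1.6152, -1.6200, 1.3128)

p' = (2.7360, 2.7360, -2.7480)
q' = (0.6855, 0.0042, -0.0155, 0.7279)
v' = (-1.6152, -1.6200, 1.3128)
ω' = (-0.4499, -0.7405, 1.4115)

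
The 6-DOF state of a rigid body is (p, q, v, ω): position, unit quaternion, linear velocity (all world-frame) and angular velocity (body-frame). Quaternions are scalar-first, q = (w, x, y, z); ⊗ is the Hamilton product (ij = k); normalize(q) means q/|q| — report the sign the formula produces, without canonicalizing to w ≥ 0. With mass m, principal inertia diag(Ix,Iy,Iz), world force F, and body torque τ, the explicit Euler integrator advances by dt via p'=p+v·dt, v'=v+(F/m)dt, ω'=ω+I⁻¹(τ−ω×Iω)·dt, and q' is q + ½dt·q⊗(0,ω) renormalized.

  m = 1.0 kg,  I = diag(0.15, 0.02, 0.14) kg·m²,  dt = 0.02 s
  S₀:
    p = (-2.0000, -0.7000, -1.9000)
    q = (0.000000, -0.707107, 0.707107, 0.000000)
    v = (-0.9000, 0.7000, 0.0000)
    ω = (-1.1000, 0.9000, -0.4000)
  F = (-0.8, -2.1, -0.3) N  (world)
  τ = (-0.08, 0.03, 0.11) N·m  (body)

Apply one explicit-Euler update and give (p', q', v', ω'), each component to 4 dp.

ω×(Iω) gyroscopic = (-0.0432, 0.0044, 0.1287)
α = I⁻¹(τ − ω×Iω) = (-0.2453, 1.2800, -0.1336)
ω + α·dt = (-1.1049, 0.9256, -0.4027)
Hamilton product q⊗(0,ω) = (-1.4142140, -0.2828428, -0.2828428, 0.1414214)
q + ½dt·q⊗(0,ω), renormalized = (-0.0141, -0.7099, 0.7042, 0.0014)
linear accel F/m = (-0.8000, -2.1000, -0.3000)
p + v·dt = (-2.0180, -0.6860, -1.9000)
v + (F/m)dt = (-0.9160, 0.6580, -0.0060)

p' = (-2.0180, -0.6860, -1.9000)
q' = (-0.0141, -0.7099, 0.7042, 0.0014)
v' = (-0.9160, 0.6580, -0.0060)
ω' = (-1.1049, 0.9256, -0.4027)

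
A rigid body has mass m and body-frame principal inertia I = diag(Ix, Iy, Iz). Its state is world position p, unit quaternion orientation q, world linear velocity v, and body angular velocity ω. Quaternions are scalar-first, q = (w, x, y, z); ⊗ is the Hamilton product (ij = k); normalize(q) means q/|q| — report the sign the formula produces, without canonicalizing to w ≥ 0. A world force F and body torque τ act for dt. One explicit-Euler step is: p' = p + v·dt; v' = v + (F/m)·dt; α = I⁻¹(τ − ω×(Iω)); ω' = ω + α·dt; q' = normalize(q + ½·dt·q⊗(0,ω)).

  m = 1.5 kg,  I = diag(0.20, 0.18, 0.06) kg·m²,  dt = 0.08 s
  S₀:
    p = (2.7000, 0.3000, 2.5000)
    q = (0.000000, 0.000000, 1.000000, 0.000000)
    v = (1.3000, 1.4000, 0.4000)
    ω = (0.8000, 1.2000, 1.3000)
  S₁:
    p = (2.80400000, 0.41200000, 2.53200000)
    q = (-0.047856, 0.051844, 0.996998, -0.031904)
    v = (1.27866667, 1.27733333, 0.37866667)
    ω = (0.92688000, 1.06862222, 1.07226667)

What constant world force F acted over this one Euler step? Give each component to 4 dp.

v₁ − v₀ = (-0.02133333, -0.12266667, -0.02133333)
applied force F = (-0.4000, -2.3000, -0.4000)

F = (-0.4000, -2.3000, -0.4000)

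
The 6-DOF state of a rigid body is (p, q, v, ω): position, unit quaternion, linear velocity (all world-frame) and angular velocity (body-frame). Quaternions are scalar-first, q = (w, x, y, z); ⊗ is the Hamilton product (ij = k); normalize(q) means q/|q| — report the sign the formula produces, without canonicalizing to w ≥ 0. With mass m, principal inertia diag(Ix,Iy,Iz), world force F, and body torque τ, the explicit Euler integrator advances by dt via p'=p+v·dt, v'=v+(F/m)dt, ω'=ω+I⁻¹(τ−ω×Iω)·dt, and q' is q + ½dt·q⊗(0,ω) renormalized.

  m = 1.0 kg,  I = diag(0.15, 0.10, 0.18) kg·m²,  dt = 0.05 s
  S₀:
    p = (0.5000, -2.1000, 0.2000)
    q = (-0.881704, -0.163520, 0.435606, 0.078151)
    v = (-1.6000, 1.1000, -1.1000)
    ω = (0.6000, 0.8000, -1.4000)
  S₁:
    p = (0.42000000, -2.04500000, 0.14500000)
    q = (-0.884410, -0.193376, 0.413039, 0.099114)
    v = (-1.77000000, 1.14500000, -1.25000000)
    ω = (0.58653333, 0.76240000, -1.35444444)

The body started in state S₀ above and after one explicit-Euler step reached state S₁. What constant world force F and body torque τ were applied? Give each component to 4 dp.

F = (-3.4000, 0.9000, -3.0000)
τ = (-0.1300, -0.0500, 0.1400)

velocity change Δv = (-0.17000000, 0.04500000, -0.15000000)
F = m·Δv/dt = (-3.4000, 0.9000, -3.0000)
ω₁ − ω₀ = (-0.01346667, -0.03760000, 0.04555556)
applied torque τ = (-0.1300, -0.0500, 0.1400)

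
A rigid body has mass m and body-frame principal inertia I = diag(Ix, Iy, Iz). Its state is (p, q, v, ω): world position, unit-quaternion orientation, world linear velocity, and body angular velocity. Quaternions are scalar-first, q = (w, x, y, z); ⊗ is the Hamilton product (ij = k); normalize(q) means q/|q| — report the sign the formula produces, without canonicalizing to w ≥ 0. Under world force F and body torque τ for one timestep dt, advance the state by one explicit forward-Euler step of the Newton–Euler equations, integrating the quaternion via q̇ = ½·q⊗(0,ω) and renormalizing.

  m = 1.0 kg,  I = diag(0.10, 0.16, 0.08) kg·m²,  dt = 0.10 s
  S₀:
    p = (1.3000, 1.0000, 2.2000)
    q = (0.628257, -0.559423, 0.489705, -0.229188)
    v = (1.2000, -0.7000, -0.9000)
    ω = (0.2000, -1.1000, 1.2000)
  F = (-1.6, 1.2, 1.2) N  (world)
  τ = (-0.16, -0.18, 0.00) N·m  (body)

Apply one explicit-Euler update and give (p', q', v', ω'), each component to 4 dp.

p' = (1.4200, 0.9300, 2.1100)
q' = (0.6723, -0.5346, 0.4848, -0.1651)
v' = (1.0400, -0.5800, -0.7800)
ω' = (-0.0656, -1.2155, 1.2165)

precession coupling ω×(Iω) = (0.1056, 0.0048, -0.0132)
(τ − ω×Iω)/I = (-2.6560, -1.1550, 0.1650)
ω' = ω + α·dt = (-0.0656, -1.2155, 1.2165)
Hamilton product q⊗(0,ω) = (0.9255857, 0.4611906, -0.0656127, 1.2713327)
updated quaternion q' = (0.6723, -0.5346, 0.4848, -0.1651)
p' = p + v·dt = (1.4200, 0.9300, 2.1100)
v' = v + a·dt = (1.0400, -0.5800, -0.7800)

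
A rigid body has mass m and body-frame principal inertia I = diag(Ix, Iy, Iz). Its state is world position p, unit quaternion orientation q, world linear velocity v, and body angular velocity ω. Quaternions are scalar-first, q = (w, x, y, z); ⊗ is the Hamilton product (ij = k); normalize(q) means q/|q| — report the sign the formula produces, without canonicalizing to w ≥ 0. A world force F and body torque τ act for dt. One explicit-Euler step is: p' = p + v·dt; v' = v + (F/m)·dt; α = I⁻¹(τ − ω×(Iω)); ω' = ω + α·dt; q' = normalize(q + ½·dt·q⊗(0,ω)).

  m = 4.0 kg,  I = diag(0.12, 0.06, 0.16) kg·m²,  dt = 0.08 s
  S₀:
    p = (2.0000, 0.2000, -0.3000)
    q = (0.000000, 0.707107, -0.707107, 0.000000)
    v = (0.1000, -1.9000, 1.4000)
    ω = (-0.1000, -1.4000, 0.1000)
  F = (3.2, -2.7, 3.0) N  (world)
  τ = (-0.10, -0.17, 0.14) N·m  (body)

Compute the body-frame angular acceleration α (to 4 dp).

α = (-0.7167, -2.8400, 0.9275)

ω×(Iω) gyroscopic = (-0.0140, 0.0004, -0.0084)
(τ − ω×Iω)/I = (-0.7167, -2.8400, 0.9275)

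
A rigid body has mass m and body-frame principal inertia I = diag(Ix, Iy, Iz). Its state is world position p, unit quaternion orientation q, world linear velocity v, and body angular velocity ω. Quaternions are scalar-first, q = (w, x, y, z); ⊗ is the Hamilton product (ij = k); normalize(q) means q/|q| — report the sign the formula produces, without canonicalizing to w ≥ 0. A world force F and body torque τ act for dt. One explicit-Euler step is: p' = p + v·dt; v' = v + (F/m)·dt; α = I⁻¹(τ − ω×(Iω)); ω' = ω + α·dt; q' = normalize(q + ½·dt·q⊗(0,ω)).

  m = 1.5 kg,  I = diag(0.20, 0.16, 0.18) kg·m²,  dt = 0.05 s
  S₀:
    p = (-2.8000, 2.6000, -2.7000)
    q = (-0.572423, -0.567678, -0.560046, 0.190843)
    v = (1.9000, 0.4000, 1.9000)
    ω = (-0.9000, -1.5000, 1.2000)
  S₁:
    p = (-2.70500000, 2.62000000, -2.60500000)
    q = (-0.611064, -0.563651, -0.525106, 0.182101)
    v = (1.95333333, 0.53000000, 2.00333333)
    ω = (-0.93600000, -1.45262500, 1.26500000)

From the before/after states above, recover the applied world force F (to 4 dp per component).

velocity change Δv = (0.05333333, 0.13000000, 0.10333333)
applied force F = (1.6000, 3.9000, 3.1000)

F = (1.6000, 3.9000, 3.1000)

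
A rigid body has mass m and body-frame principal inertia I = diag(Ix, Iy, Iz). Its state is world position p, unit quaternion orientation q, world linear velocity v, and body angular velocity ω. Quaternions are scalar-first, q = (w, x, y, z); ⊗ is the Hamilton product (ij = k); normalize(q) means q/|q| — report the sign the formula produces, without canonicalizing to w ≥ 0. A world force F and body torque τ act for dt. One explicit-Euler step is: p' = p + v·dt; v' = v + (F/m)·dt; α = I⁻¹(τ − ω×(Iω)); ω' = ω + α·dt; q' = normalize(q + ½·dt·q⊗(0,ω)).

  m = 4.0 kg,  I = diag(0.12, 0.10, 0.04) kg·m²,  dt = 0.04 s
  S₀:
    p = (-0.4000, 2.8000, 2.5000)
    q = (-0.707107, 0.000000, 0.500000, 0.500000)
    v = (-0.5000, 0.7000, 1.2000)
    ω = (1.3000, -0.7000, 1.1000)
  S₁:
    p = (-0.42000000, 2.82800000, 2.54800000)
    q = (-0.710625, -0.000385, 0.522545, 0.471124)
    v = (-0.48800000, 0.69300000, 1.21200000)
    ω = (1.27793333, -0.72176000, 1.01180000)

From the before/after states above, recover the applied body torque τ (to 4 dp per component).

rate change Δω = (-0.02206667, -0.02176000, -0.08820000)
ω₀×(Iω₀) = (0.0462, 0.1144, 0.0182)
applied torque τ = (-0.0200, 0.0600, -0.0700)

τ = (-0.0200, 0.0600, -0.0700)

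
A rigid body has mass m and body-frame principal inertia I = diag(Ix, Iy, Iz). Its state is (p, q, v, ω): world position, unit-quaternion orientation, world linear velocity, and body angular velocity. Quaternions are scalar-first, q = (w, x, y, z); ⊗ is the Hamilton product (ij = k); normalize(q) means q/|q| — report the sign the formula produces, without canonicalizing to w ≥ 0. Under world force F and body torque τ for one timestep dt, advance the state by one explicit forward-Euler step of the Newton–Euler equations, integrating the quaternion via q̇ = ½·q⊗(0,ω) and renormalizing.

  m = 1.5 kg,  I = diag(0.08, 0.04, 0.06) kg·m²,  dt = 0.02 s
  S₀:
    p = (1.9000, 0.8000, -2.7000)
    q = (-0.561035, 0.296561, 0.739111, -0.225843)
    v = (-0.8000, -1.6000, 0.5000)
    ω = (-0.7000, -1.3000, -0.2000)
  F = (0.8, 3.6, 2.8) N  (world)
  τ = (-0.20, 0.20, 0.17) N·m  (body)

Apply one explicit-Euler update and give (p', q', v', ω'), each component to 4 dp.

p' = (1.8840, 0.7680, -2.6900)
q' = (-0.5497, 0.2960, 0.7485, -0.2234)
v' = (-0.7893, -1.5520, 0.5373)
ω' = (-0.7513, -1.2014, -0.1312)

gyro term ω×Iω = (0.0052, 0.0028, -0.0364)
(τ − ω×Iω)/I = (-2.5650, 4.9300, 3.4400)
ω + α·dt = (-0.7513, -1.2014, -0.1312)
q⊗(0,ω) = (1.1232684, -0.0486936, 0.9467478, 0.2440554)
q + ½dt·q⊗(0,ω), renormalized = (-0.5497, 0.2960, 0.7485, -0.2234)
p' = p + v·dt = (1.8840, 0.7680, -2.6900)
v' = v + a·dt = (-0.7893, -1.5520, 0.5373)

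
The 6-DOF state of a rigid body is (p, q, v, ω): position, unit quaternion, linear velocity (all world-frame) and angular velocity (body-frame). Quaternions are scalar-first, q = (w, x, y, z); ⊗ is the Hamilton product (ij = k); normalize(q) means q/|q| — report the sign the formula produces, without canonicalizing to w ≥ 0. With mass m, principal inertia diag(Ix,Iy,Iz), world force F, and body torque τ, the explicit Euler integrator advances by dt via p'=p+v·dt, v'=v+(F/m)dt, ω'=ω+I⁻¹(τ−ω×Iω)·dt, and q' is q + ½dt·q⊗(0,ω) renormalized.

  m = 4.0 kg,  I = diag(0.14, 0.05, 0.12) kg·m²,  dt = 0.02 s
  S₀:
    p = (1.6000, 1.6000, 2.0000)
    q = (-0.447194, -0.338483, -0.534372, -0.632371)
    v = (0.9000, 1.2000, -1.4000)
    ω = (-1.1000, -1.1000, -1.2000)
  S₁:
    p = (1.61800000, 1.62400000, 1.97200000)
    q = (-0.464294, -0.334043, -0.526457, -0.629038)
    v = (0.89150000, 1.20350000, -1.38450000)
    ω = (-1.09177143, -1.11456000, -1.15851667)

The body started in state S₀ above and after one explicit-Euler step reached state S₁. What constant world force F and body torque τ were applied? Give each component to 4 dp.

F = (-1.7000, 0.7000, 3.1000)
τ = (0.1500, -0.0100, 0.1400)

Δv = v₁−v₀ = (-0.00850000, 0.00350000, 0.01550000)
applied force F = (-1.7000, 0.7000, 3.1000)
Δω = ω₁−ω₀ = (0.00822857, -0.01456000, 0.04148333)
applied torque τ = (0.1500, -0.0100, 0.1400)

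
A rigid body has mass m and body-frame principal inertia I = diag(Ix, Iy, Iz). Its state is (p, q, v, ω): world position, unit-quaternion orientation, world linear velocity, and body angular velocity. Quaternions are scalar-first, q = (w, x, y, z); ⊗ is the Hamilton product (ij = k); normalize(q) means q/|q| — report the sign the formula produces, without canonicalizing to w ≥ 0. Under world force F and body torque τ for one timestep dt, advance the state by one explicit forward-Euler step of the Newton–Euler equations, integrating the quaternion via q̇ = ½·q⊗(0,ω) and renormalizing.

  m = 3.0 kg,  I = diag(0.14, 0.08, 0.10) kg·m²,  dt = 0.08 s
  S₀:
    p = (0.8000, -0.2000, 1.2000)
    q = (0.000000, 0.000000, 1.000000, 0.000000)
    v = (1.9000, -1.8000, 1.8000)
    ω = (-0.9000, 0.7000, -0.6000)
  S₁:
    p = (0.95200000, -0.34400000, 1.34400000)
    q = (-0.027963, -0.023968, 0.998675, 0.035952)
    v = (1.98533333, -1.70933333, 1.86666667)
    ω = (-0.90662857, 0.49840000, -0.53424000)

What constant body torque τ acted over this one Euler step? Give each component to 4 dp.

rate change Δω = (-0.00662857, -0.20160000, 0.06576000)
ω₀×(Iω₀) = (-0.0084, 0.0216, 0.0378)
I·α + gyro = (-0.0200, -0.1800, 0.1200)

τ = (-0.0200, -0.1800, 0.1200)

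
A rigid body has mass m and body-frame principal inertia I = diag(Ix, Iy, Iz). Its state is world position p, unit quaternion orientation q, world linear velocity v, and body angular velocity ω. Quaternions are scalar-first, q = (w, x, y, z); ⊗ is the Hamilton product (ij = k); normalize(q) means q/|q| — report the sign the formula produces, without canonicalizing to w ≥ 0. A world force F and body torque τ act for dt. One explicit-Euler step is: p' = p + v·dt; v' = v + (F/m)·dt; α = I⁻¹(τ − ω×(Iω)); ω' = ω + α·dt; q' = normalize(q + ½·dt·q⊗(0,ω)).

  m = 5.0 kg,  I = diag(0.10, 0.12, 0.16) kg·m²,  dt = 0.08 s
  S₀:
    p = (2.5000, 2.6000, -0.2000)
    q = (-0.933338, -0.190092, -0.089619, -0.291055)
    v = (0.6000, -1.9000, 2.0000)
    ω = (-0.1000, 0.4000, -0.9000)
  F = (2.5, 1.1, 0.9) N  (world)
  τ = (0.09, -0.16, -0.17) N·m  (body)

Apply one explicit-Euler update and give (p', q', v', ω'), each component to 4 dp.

p' = (2.5480, 2.4480, -0.0400)
q' = (-0.9424, -0.1783, -0.1101, -0.2607)
v' = (0.6400, -1.8824, 2.0144)
ω' = (-0.0165, 0.2969, -0.9846)

precession coupling ω×(Iω) = (-0.0144, -0.0054, -0.0008)
α = I⁻¹(τ − ω×Iω) = (1.0440, -1.2883, -1.0575)
ω' = ω + α·dt = (-0.0165, 0.2969, -0.9846)
q⊗(0,ω) = (-0.2451111, 0.2904129, -0.5153125, 0.7550055)
updated quaternion q' = (-0.9424, -0.1783, -0.1101, -0.2607)
linear accel F/m = (0.5000, 0.2200, 0.1800)
p + v·dt = (2.5480, 2.4480, -0.0400)
v' = v + a·dt = (0.6400, -1.8824, 2.0144)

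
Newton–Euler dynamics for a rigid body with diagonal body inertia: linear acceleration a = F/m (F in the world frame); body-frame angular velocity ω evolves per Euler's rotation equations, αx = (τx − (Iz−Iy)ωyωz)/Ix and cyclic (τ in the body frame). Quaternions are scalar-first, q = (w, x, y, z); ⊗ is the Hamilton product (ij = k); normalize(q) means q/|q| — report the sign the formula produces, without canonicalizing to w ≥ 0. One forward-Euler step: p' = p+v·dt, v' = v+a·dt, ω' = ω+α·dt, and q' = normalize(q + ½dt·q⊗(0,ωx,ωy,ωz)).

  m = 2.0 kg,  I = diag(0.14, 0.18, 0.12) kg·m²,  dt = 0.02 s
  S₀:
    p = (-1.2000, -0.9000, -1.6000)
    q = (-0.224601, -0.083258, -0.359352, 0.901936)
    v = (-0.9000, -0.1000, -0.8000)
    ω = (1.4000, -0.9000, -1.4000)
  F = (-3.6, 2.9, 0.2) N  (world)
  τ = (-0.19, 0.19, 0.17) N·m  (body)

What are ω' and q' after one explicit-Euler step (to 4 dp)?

(τ − ω×Iω)/I = (-0.8171, 1.2733, 1.8367)
ω' = ω + α·dt = (1.3837, -0.8745, -1.3633)
Hamilton product q⊗(0,ω) = (1.0558548, 1.0003938, 1.3482901, 0.8924664)
updated quaternion q' = (-0.2140, -0.0732, -0.3458, 0.9106)

ω' = (1.3837, -0.8745, -1.3633)
q' = (-0.2140, -0.0732, -0.3458, 0.9106)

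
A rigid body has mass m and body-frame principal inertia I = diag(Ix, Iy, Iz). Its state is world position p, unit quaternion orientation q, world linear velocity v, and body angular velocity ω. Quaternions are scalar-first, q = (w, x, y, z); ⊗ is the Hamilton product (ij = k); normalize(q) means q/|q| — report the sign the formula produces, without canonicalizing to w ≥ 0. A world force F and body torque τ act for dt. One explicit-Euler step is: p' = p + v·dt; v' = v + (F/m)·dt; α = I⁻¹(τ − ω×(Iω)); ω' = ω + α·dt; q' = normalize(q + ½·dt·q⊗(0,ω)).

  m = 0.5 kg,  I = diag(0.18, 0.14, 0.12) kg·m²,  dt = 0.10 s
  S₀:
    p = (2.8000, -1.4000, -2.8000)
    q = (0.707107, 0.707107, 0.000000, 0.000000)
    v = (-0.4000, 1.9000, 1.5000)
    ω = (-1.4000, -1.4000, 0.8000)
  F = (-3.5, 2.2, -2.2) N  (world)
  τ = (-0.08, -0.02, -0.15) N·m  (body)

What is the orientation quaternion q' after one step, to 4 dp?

q⊗(0,ω) = (0.9899498, -0.9899498, -1.5556354, -0.4242642)
q + ½dt·q⊗(0,ω), renormalized = (0.7523, 0.6539, -0.0773, -0.0211)

q' = (0.7523, 0.6539, -0.0773, -0.0211)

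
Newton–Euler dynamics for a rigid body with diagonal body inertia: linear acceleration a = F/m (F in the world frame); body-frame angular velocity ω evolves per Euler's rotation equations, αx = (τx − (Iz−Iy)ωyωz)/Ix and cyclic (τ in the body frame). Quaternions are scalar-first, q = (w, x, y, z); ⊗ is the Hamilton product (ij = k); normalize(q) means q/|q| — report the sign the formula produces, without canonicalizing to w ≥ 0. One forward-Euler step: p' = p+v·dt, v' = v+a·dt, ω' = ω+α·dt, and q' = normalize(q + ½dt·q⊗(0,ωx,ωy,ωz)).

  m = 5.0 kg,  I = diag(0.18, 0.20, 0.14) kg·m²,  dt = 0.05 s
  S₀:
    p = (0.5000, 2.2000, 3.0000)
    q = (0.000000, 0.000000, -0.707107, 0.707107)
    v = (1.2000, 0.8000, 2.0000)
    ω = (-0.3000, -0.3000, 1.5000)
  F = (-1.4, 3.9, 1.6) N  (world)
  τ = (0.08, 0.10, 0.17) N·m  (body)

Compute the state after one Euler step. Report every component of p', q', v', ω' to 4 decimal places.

gyro term ω×Iω = (0.0270, -0.0180, 0.0018)
α = I⁻¹(τ − ω×Iω) = (0.2944, 0.5900, 1.2014)
ω + α·dt = (-0.2853, -0.2705, 1.5601)
q⊗(0,ω) = (-1.2727926, -0.8485284, -0.2121321, -0.2121321)
q' = normalize(q + ½dt·q⊗(0,ω)) = (-0.0318, -0.0212, -0.7119, 0.7013)
linear accel F/m = (-0.2800, 0.7800, 0.3200)
p + v·dt = (0.5600, 2.2400, 3.1000)
v' = v + a·dt = (1.1860, 0.8390, 2.0160)

p' = (0.5600, 2.2400, 3.1000)
q' = (-0.0318, -0.0212, -0.7119, 0.7013)
v' = (1.1860, 0.8390, 2.0160)
ω' = (-0.2853, -0.2705, 1.5601)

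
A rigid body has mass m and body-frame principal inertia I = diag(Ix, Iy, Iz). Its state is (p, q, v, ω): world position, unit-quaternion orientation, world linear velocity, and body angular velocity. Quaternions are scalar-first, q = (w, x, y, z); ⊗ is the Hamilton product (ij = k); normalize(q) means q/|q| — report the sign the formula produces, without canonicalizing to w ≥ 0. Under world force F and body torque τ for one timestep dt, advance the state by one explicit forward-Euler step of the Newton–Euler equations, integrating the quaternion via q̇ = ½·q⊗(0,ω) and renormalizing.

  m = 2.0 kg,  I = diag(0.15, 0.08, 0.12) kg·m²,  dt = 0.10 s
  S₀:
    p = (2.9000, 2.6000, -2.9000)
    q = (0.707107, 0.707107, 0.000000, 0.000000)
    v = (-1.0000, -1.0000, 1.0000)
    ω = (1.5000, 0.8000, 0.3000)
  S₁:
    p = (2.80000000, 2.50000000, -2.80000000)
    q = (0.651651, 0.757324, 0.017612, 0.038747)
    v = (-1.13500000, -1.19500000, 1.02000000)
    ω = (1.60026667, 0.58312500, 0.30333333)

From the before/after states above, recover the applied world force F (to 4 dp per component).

Δv = v₁−v₀ = (-0.13500000, -0.19500000, 0.02000000)
m·(v₁−v₀)/dt = (-2.7000, -3.9000, 0.4000)

F = (-2.7000, -3.9000, 0.4000)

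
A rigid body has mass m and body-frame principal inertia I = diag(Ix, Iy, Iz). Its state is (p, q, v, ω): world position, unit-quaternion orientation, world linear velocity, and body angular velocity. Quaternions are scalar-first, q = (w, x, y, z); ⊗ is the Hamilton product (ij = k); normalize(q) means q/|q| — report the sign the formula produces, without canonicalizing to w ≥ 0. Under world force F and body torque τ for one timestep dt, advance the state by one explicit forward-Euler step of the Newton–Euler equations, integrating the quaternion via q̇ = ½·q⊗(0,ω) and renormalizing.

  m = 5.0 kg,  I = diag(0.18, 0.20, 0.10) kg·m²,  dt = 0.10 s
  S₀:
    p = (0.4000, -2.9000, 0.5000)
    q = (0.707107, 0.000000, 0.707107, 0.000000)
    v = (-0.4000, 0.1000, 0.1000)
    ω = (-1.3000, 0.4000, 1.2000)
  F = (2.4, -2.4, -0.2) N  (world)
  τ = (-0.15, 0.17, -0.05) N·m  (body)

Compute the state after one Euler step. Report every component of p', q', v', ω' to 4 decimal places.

p' = p + v·dt = (0.3600, -2.8900, 0.5100)
v + (F/m)dt = (-0.3520, 0.0520, 0.0960)
precession coupling ω×(Iω) = (-0.0480, -0.1248, -0.0104)
α = I⁻¹(τ − ω×Iω) = (-0.5667, 1.4740, -0.3960)
ω' = ω + α·dt = (-1.3567, 0.5474, 1.1604)
Hamilton product q⊗(0,ω) = (-0.2828428, -0.0707107, 0.2828428, 1.7677675)
q' = normalize(q + ½dt·q⊗(0,ω)) = (0.6901, -0.0035, 0.7183, 0.0880)

p' = (0.3600, -2.8900, 0.5100)
q' = (0.6901, -0.0035, 0.7183, 0.0880)
v' = (-0.3520, 0.0520, 0.0960)
ω' = (-1.3567, 0.5474, 1.1604)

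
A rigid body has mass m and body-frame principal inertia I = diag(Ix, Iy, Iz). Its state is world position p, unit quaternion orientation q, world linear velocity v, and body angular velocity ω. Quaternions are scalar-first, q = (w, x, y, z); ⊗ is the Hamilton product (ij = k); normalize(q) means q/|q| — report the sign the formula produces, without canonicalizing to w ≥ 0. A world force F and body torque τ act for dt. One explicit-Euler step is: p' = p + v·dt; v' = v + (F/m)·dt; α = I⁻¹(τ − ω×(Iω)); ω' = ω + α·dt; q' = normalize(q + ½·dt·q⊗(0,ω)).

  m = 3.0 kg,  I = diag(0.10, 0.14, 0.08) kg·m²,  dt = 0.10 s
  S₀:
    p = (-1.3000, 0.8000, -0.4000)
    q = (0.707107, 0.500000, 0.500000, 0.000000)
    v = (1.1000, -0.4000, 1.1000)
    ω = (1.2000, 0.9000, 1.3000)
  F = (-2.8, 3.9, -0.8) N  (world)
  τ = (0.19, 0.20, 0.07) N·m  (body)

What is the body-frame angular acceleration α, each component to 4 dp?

α = (2.6020, 1.2057, 0.3350)

precession coupling ω×(Iω) = (-0.0702, 0.0312, 0.0432)
angular accel α = (2.6020, 1.2057, 0.3350)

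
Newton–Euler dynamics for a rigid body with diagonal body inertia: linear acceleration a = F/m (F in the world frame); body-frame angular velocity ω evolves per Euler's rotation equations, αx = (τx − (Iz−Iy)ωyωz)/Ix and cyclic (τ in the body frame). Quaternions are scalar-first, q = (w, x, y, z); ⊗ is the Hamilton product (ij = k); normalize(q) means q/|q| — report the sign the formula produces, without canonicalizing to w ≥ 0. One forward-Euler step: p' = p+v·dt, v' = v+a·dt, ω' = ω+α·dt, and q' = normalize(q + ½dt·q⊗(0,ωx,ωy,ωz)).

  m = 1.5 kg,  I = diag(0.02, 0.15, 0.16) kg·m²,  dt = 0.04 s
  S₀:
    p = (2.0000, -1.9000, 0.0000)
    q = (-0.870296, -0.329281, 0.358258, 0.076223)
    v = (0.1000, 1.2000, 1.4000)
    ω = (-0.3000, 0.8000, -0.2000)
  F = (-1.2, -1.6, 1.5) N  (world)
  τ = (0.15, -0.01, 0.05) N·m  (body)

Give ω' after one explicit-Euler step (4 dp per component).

ω' = (0.0032, 0.7996, -0.1797)

ω×(Iω) gyroscopic = (-0.0016, -0.0084, -0.0312)
angular accel α = (7.5800, -0.0107, 0.5075)
new body rate ω' = (0.0032, 0.7996, -0.1797)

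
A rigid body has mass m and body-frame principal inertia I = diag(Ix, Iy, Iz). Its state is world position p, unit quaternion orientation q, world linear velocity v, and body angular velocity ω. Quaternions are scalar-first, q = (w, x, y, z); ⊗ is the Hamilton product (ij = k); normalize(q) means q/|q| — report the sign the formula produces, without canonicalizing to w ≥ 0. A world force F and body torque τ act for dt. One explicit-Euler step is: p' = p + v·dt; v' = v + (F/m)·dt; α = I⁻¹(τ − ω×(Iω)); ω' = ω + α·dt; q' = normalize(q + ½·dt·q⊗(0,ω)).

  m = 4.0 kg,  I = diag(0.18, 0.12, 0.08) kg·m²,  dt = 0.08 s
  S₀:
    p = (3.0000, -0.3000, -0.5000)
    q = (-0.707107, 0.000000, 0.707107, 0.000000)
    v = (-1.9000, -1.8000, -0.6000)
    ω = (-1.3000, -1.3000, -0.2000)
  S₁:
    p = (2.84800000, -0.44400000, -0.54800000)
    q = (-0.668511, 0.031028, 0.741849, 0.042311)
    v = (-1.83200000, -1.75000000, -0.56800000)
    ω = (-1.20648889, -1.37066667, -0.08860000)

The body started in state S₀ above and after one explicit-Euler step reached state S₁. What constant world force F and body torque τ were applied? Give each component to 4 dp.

F = (3.4000, 2.5000, 1.6000)
τ = (0.2000, -0.0800, 0.0100)

v₁ − v₀ = (0.06800000, 0.05000000, 0.03200000)
applied force F = (3.4000, 2.5000, 1.6000)
ω₁ − ω₀ = (0.09351111, -0.07066667, 0.11140000)
I·α + gyro = (0.2000, -0.0800, 0.0100)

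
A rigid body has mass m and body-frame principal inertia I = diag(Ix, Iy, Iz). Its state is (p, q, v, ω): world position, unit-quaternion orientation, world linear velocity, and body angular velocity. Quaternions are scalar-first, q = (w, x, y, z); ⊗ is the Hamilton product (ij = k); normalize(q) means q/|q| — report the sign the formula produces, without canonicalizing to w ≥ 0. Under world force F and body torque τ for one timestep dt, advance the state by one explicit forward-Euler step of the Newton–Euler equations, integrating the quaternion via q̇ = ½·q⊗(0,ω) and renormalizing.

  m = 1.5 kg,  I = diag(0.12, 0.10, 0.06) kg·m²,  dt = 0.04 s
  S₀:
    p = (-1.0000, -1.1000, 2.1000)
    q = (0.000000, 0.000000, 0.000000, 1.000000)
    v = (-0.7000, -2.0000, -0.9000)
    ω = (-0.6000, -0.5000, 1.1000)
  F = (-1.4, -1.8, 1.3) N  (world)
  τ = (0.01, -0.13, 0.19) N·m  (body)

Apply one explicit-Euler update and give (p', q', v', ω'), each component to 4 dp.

p' = (-1.0280, -1.1800, 2.0640)
q' = (-0.0220, 0.0100, -0.0120, 0.9996)
v' = (-0.7373, -2.0480, -0.8653)
ω' = (-0.6040, -0.5362, 1.2307)

a = F/m = (-0.9333, -1.2000, 0.8667)
p + v·dt = (-1.0280, -1.1800, 2.0640)
new velocity v' = (-0.7373, -2.0480, -0.8653)
(τ − ω×Iω)/I = (-0.1000, -0.9040, 3.2667)
ω' = ω + α·dt = (-0.6040, -0.5362, 1.2307)
q⊗(0,ω) = (-1.1000000, 0.5000000, -0.6000000, 0.0000000)
updated quaternion q' = (-0.0220, 0.0100, -0.0120, 0.9996)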